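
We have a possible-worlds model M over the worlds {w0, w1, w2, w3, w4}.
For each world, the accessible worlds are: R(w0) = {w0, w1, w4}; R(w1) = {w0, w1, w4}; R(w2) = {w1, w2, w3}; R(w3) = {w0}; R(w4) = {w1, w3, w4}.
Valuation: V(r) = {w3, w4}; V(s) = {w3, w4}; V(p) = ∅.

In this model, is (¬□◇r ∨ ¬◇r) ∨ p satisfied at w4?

Yes

At w4: ¬□◇r ∨ ¬◇r is true, p is false, so (¬□◇r ∨ ¬◇r) ∨ p is true.
  At w4: ¬□◇r is true, ¬◇r is false, so ¬□◇r ∨ ¬◇r is true.
    At w4: □◇r is false, so ¬□◇r is true.
      At w4: □◇r requires ◇r at every successor {w1, w3, w4}.
        ◇r fails at w3, so □◇r is false at w4.
    At w4: ◇r is true, so ¬◇r is false.
      At w4: ◇r requires r at some successor in {w1, w3, w4}.
        r holds at w3, so ◇r is true at w4.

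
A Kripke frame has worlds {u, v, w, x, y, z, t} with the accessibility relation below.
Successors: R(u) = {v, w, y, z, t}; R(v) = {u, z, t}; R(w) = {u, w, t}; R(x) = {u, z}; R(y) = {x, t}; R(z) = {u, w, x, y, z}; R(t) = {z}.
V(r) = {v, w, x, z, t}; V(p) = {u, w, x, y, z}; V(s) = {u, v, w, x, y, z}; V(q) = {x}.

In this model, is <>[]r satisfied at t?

No

At t: <>[]r requires []r at some successor in {z}.
  At z: []r is false.
So <>[]r is false at t.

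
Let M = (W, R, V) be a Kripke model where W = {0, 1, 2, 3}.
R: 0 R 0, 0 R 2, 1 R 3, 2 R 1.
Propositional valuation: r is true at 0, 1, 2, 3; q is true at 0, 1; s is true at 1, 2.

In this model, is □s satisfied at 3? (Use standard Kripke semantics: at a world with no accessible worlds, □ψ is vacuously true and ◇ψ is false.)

Yes

Recall that □ψ holds at a world iff ψ holds at every accessible world, and ◇ψ holds iff ψ holds at some accessible world.
At 3: no accessible worlds, so □s holds vacuously.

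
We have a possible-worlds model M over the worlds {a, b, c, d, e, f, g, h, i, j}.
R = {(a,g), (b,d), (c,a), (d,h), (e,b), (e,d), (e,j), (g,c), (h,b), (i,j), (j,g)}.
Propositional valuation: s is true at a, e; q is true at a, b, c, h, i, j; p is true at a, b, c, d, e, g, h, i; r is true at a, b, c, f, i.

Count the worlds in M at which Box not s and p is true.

7

Recall that Box ψ holds at a world iff ψ holds at every accessible world, and Dia ψ holds iff ψ holds at some accessible world.
Let φ = Box not s and p. Evaluate φ at each world:
  a (successors {g}): φ is true.
  b (successors {d}): φ is true.
  c (successors {a}): φ is false.
  d (successors {h}): φ is true.
  e (successors {b, d, j}): φ is true.
  f (successors ∅): φ is false.
  g (successors {c}): φ is true.
  h (successors {b}): φ is true.
  i (successors {j}): φ is true.
  j (successors {g}): φ is false.
For instance, at a:
  At a: Box not s is true, p is true, so Box not s and p is true.
    At a: Box not s requires not s at every successor {g}.
      At g: not s is true.
    So Box not s is true at a.
Satisfying worlds: {a, b, d, e, g, h, i}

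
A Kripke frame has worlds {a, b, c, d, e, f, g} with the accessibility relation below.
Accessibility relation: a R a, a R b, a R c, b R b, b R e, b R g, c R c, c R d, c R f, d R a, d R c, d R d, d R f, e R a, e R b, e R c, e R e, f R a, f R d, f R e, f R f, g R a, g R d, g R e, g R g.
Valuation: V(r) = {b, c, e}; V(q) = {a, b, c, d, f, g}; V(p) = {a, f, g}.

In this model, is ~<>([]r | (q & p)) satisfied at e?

No

At e: <>([]r | (q & p)) is true, so ~<>([]r | (q & p)) is false.
  At e: <>([]r | (q & p)) requires []r | (q & p) at some successor in {a, b, c, e}.
    []r | (q & p) holds at a, so <>([]r | (q & p)) is true at e.
      At a: []r is false, q & p is true, so []r | (q & p) is true.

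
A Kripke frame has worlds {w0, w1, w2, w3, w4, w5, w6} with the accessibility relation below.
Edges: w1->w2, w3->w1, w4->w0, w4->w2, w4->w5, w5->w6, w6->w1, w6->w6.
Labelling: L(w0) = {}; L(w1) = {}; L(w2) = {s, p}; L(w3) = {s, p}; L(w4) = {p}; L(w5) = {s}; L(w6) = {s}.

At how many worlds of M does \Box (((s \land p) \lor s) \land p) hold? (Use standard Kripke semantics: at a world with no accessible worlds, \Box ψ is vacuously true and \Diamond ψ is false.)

3

Let φ = \Box (((s \land p) \lor s) \land p). Evaluate φ at each world:
  w0 (successors ∅): φ is true.
  w1 (successors {w2}): φ is true.
  w2 (successors ∅): φ is true.
  w3 (successors {w1}): φ is false.
  w4 (successors {w0, w2, w5}): φ is false.
  w5 (successors {w6}): φ is false.
  w6 (successors {w1, w6}): φ is false.
For instance, at w1:
  At w1: \Box (((s \land p) \lor s) \land p) requires ((s \land p) \lor s) \land p at every successor {w2}.
    At w2: ((s \land p) \lor s) \land p is true.
  So \Box (((s \land p) \lor s) \land p) is true at w1.
Satisfying worlds: {w0, w1, w2}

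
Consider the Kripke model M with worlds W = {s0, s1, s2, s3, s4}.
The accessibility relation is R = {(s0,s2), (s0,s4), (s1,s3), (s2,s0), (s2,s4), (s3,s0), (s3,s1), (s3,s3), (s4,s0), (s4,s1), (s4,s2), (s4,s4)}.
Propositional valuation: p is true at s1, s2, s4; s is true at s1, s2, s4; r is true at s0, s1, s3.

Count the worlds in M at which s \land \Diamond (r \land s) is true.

1

Let φ = s \land \Diamond (r \land s). Evaluate φ at each world:
  s0 (successors {s2, s4}): φ is false.
  s1 (successors {s3}): φ is false.
  s2 (successors {s0, s4}): φ is false.
  s3 (successors {s0, s1, s3}): φ is false.
  s4 (successors {s0, s1, s2, s4}): φ is true.
For instance, at s2:
  At s2: s is true, \Diamond (r \land s) is false, so s \land \Diamond (r \land s) is false.
    At s2: \Diamond (r \land s) requires r \land s at some successor in {s0, s4}.
      At s0: r \land s is false.
      At s4: r \land s is false.
    So \Diamond (r \land s) is false at s2.
Satisfying worlds: {s4}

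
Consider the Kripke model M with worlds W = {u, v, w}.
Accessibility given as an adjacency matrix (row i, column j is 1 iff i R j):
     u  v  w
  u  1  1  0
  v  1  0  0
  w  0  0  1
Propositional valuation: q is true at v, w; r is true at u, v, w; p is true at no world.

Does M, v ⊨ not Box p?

Yes

At v: Box p is false, so not Box p is true.
  At v: Box p requires p at every successor {u}.
    p fails at u, so Box p is false at v.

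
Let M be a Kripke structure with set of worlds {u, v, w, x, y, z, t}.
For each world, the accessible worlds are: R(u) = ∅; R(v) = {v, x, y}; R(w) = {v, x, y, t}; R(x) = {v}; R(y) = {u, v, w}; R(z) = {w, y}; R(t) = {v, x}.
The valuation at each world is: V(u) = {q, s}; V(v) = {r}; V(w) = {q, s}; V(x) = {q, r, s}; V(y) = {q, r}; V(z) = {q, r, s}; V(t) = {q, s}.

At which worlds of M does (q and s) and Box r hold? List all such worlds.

Let φ = (q and s) and Box r. Evaluate φ at each world:
  u (successors ∅): φ is true.
  v (successors {v, x, y}): φ is false.
  w (successors {v, x, y, t}): φ is false.
  x (successors {v}): φ is true.
  y (successors {u, v, w}): φ is false.
  z (successors {w, y}): φ is false.
  t (successors {v, x}): φ is true.
For instance, at w:
  At w: q and s is true, Box r is false, so (q and s) and Box r is false.
    At w: Box r requires r at every successor {v, x, y, t}.
      r fails at t, so Box r is false at w.
Satisfying worlds: {u, x, t}

u, x, t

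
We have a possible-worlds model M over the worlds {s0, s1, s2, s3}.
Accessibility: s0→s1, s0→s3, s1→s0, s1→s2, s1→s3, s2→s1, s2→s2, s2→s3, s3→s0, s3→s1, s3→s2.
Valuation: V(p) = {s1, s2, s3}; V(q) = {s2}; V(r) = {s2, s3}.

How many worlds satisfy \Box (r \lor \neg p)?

1

Let φ = \Box (r \lor \neg p). Evaluate φ at each world:
  s0 (successors {s1, s3}): φ is false.
  s1 (successors {s0, s2, s3}): φ is true.
  s2 (successors {s1, s2, s3}): φ is false.
  s3 (successors {s0, s1, s2}): φ is false.
For instance, at s3:
  At s3: \Box (r \lor \neg p) requires r \lor \neg p at every successor {s0, s1, s2}.
    r \lor \neg p fails at s1, so \Box (r \lor \neg p) is false at s3.
Satisfying worlds: {s1}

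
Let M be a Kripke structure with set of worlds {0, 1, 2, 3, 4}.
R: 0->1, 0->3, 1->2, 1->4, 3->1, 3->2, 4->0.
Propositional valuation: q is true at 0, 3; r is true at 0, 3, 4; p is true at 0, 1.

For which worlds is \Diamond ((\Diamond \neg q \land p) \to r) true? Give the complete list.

Recall that \Diamond ψ holds at a world iff ψ holds at some accessible world.
Let φ = \Diamond ((\Diamond \neg q \land p) \to r). Evaluate φ at each world:
  0 (successors {1, 3}): φ is true.
  1 (successors {2, 4}): φ is true.
  2 (successors ∅): φ is false.
  3 (successors {1, 2}): φ is true.
  4 (successors {0}): φ is true.
For instance, at 4:
  At 4: \Diamond ((\Diamond \neg q \land p) \to r) requires (\Diamond \neg q \land p) \to r at some successor in {0}.
    (\Diamond \neg q \land p) \to r holds at 0, so \Diamond ((\Diamond \neg q \land p) \to r) is true at 4.
      At 0: \Diamond \neg q \land p is true, r is true, so (\Diamond \neg q \land p) \to r is true.
Satisfying worlds: {0, 1, 3, 4}

0, 1, 3, 4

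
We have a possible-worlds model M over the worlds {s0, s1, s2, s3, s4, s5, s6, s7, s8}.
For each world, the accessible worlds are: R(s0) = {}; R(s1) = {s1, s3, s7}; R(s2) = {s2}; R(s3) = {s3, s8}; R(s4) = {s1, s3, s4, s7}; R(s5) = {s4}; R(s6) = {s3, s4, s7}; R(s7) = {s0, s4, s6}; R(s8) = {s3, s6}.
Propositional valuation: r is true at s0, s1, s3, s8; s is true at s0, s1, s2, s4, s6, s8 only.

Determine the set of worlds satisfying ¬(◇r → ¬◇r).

Let φ = ¬(◇r → ¬◇r). Evaluate φ at each world:
  s0 (successors ∅): φ is false.
  s1 (successors {s1, s3, s7}): φ is true.
  s2 (successors {s2}): φ is false.
  s3 (successors {s3, s8}): φ is true.
  s4 (successors {s1, s3, s4, s7}): φ is true.
  s5 (successors {s4}): φ is false.
  s6 (successors {s3, s4, s7}): φ is true.
  s7 (successors {s0, s4, s6}): φ is true.
  s8 (successors {s3, s6}): φ is true.
For instance, at s6:
  At s6: ◇r → ¬◇r is false, so ¬(◇r → ¬◇r) is true.
    At s6: ◇r is true, ¬◇r is false, so ◇r → ¬◇r is false.
      At s6: ◇r requires r at some successor in {s3, s4, s7}.
        r holds at s3, so ◇r is true at s6.
      At s6: ◇r is true, so ¬◇r is false.
Satisfying worlds: {s1, s3, s4, s6, s7, s8}

s1, s3, s4, s6, s7, s8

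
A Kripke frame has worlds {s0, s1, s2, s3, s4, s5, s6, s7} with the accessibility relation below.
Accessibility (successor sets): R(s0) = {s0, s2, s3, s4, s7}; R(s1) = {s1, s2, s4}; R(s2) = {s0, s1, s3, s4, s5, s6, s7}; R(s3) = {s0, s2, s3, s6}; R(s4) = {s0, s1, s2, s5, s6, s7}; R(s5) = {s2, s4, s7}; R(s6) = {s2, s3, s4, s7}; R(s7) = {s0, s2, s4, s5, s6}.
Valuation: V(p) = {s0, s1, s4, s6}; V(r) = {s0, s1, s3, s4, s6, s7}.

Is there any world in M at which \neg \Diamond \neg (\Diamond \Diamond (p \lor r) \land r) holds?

No

Let φ = \neg \Diamond \neg (\Diamond \Diamond (p \lor r) \land r). Evaluate φ at each world:
  s0 (successors {s0, s2, s3, s4, s7}): φ is false.
  s1 (successors {s1, s2, s4}): φ is false.
  s2 (successors {s0, s1, s3, s4, s5, s6, s7}): φ is false.
  s3 (successors {s0, s2, s3, s6}): φ is false.
  s4 (successors {s0, s1, s2, s5, s6, s7}): φ is false.
  s5 (successors {s2, s4, s7}): φ is false.
  s6 (successors {s2, s3, s4, s7}): φ is false.
  s7 (successors {s0, s2, s4, s5, s6}): φ is false.
For instance, at s1:
  At s1: \Diamond \neg (\Diamond \Diamond (p \lor r) \land r) is true, so \neg \Diamond \neg (\Diamond \Diamond (p \lor r) \land r) is false.
    At s1: \Diamond \neg (\Diamond \Diamond (p \lor r) \land r) requires \neg (\Diamond \Diamond (p \lor r) \land r) at some successor in {s1, s2, s4}.
      \neg (\Diamond \Diamond (p \lor r) \land r) holds at s2, so \Diamond \neg (\Diamond \Diamond (p \lor r) \land r) is true at s1.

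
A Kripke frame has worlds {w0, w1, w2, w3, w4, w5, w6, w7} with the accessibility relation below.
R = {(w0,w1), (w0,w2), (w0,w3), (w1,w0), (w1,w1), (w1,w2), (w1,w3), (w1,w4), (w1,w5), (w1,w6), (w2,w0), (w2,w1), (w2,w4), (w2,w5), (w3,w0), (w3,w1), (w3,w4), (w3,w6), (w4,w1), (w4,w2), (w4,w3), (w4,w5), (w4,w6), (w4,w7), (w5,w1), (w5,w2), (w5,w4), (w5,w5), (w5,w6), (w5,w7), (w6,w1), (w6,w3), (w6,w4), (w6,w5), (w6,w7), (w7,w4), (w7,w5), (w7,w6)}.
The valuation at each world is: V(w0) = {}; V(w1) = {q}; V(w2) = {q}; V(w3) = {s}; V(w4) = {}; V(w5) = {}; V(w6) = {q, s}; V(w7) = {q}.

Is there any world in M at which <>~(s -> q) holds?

Let φ = <>~(s -> q). Evaluate φ at each world:
  w0 (successors {w1, w2, w3}): φ is true.
  w1 (successors {w0, w1, w2, w3, w4, w5, w6}): φ is true.
  w2 (successors {w0, w1, w4, w5}): φ is false.
  w3 (successors {w0, w1, w4, w6}): φ is false.
  w4 (successors {w1, w2, w3, w5, w6, w7}): φ is true.
  w5 (successors {w1, w2, w4, w5, w6, w7}): φ is false.
  w6 (successors {w1, w3, w4, w5, w7}): φ is true.
  w7 (successors {w4, w5, w6}): φ is false.
Detail at w0 (witness):
  At w0: <>~(s -> q) requires ~(s -> q) at some successor in {w1, w2, w3}.
    ~(s -> q) holds at w3, so <>~(s -> q) is true at w0.

Yes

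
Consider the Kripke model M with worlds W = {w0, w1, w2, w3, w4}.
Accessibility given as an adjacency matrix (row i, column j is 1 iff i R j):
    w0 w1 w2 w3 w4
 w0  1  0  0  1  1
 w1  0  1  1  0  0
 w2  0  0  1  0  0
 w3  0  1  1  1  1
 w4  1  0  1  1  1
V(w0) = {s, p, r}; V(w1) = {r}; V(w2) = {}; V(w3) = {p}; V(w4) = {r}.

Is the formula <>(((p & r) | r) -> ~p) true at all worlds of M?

Yes

Let φ = <>(((p & r) | r) -> ~p). Evaluate φ at each world:
  w0 (successors {w0, w3, w4}): φ is true.
  w1 (successors {w1, w2}): φ is true.
  w2 (successors {w2}): φ is true.
  w3 (successors {w1, w2, w3, w4}): φ is true.
  w4 (successors {w0, w2, w3, w4}): φ is true.
For instance, at w0:
  At w0: <>(((p & r) | r) -> ~p) requires ((p & r) | r) -> ~p at some successor in {w0, w3, w4}.
    ((p & r) | r) -> ~p holds at w3, so <>(((p & r) | r) -> ~p) is true at w0.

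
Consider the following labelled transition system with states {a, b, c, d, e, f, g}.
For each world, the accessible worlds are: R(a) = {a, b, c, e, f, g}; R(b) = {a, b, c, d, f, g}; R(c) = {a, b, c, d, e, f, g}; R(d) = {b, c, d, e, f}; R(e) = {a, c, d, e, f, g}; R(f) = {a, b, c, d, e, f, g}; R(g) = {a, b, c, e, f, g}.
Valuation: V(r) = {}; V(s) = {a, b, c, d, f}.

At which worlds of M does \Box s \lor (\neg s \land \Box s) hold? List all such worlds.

none

Let φ = \Box s \lor (\neg s \land \Box s). Evaluate φ at each world:
  a (successors {a, b, c, e, f, g}): φ is false.
  b (successors {a, b, c, d, f, g}): φ is false.
  c (successors {a, b, c, d, e, f, g}): φ is false.
  d (successors {b, c, d, e, f}): φ is false.
  e (successors {a, c, d, e, f, g}): φ is false.
  f (successors {a, b, c, d, e, f, g}): φ is false.
  g (successors {a, b, c, e, f, g}): φ is false.
For instance, at c:
  At c: \Box s is false, \neg s \land \Box s is false, so \Box s \lor (\neg s \land \Box s) is false.
    At c: \Box s requires s at every successor {a, b, c, d, e, f, g}.
      s fails at e, so \Box s is false at c.
    At c: \neg s is false, \Box s is false, so \neg s \land \Box s is false.
      At c: \Box s requires s at every successor {a, b, c, d, e, f, g}.
        s fails at e, so \Box s is false at c.
Satisfying worlds: none.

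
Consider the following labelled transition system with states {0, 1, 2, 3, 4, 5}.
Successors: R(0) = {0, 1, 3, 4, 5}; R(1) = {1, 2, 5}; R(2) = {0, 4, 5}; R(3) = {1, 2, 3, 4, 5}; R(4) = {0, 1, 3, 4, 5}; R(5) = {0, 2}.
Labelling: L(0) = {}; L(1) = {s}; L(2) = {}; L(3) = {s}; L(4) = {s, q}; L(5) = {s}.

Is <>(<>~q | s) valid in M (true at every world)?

Let φ = <>(<>~q | s). Evaluate φ at each world:
  0 (successors {0, 1, 3, 4, 5}): φ is true.
  1 (successors {1, 2, 5}): φ is true.
  2 (successors {0, 4, 5}): φ is true.
  3 (successors {1, 2, 3, 4, 5}): φ is true.
  4 (successors {0, 1, 3, 4, 5}): φ is true.
  5 (successors {0, 2}): φ is true.
For instance, at 4:
  At 4: <>(<>~q | s) requires <>~q | s at some successor in {0, 1, 3, 4, 5}.
    <>~q | s holds at 0, so <>(<>~q | s) is true at 4.
      At 0: <>~q is true, s is false, so <>~q | s is true.

Yes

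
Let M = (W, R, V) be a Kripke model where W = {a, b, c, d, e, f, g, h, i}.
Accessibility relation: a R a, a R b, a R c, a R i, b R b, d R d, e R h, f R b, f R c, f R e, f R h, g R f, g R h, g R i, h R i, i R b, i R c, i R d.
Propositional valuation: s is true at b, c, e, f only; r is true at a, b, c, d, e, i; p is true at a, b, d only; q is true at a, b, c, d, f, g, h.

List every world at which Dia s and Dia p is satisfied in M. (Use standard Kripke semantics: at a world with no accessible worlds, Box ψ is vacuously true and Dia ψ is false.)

Let φ = Dia s and Dia p. Evaluate φ at each world:
  a (successors {a, b, c, i}): φ is true.
  b (successors {b}): φ is true.
  c (successors ∅): φ is false.
  d (successors {d}): φ is false.
  e (successors {h}): φ is false.
  f (successors {b, c, e, h}): φ is true.
  g (successors {f, h, i}): φ is false.
  h (successors {i}): φ is false.
  i (successors {b, c, d}): φ is true.
For instance, at d:
  At d: Dia s is false, Dia p is true, so Dia s and Dia p is false.
    At d: Dia s requires s at some successor in {d}.
      At d: s is false.
    So Dia s is false at d.
    At d: Dia p requires p at some successor in {d}.
      p holds at d, so Dia p is true at d.
Satisfying worlds: {a, b, f, i}

a, b, f, i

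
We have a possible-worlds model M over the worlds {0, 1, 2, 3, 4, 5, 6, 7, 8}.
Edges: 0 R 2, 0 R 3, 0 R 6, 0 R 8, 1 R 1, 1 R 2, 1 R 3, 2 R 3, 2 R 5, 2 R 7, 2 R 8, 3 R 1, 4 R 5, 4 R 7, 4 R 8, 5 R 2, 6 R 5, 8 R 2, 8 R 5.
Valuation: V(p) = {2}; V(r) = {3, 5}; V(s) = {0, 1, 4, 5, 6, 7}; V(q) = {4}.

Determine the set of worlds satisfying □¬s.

5, 7

Let φ = □¬s. Evaluate φ at each world:
  0 (successors {2, 3, 6, 8}): φ is false.
  1 (successors {1, 2, 3}): φ is false.
  2 (successors {3, 5, 7, 8}): φ is false.
  3 (successors {1}): φ is false.
  4 (successors {5, 7, 8}): φ is false.
  5 (successors {2}): φ is true.
  6 (successors {5}): φ is false.
  7 (successors ∅): φ is true.
  8 (successors {2, 5}): φ is false.
For instance, at 6:
  At 6: □¬s requires ¬s at every successor {5}.
    ¬s fails at 5, so □¬s is false at 6.
Satisfying worlds: {5, 7}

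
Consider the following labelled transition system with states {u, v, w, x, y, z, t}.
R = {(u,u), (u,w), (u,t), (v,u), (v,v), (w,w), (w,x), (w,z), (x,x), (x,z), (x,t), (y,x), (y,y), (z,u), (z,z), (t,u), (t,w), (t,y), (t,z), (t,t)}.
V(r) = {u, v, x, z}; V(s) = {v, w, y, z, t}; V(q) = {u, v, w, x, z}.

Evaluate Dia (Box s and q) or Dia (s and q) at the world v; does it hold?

At v: Dia (Box s and q) is false, Dia (s and q) is true, so Dia (Box s and q) or Dia (s and q) is true.
  At v: Dia (Box s and q) requires Box s and q at some successor in {u, v}.
    At u: Box s and q is false.
    At v: Box s and q is false.
  So Dia (Box s and q) is false at v.
  At v: Dia (s and q) requires s and q at some successor in {u, v}.
    s and q holds at v, so Dia (s and q) is true at v.

Yes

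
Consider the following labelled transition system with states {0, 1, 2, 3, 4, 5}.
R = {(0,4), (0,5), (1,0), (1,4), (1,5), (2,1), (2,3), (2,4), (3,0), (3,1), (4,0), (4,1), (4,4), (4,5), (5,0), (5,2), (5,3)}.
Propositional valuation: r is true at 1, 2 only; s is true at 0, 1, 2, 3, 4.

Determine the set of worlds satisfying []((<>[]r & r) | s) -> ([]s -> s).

Let φ = []((<>[]r & r) | s) -> ([]s -> s). Evaluate φ at each world:
  0 (successors {4, 5}): φ is true.
  1 (successors {0, 4, 5}): φ is true.
  2 (successors {1, 3, 4}): φ is true.
  3 (successors {0, 1}): φ is true.
  4 (successors {0, 1, 4, 5}): φ is true.
  5 (successors {0, 2, 3}): φ is false.
For instance, at 3:
  At 3: []((<>[]r & r) | s) is true, []s -> s is true, so []((<>[]r & r) | s) -> ([]s -> s) is true.
    At 3: []((<>[]r & r) | s) requires (<>[]r & r) | s at every successor {0, 1}.
      At 0: (<>[]r & r) | s is true.
      At 1: (<>[]r & r) | s is true.
    So []((<>[]r & r) | s) is true at 3.
    At 3: []s is true, s is true, so []s -> s is true.
      At 3: []s requires s at every successor {0, 1}.
        At 0: s is true.
        At 1: s is true.
      So []s is true at 3.
Satisfying worlds: {0, 1, 2, 3, 4}

0, 1, 2, 3, 4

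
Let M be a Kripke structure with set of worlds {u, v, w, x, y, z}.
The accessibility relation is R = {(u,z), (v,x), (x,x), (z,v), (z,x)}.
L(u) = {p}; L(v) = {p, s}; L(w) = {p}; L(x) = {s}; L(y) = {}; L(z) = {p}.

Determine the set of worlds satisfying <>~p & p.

v, z

Recall that <>ψ holds at a world iff ψ holds at some accessible world.
Let φ = <>~p & p. Evaluate φ at each world:
  u (successors {z}): φ is false.
  v (successors {x}): φ is true.
  w (successors ∅): φ is false.
  x (successors {x}): φ is false.
  y (successors ∅): φ is false.
  z (successors {v, x}): φ is true.
For instance, at x:
  At x: <>~p is true, p is false, so <>~p & p is false.
    At x: <>~p requires ~p at some successor in {x}.
      ~p holds at x, so <>~p is true at x.
Satisfying worlds: {v, z}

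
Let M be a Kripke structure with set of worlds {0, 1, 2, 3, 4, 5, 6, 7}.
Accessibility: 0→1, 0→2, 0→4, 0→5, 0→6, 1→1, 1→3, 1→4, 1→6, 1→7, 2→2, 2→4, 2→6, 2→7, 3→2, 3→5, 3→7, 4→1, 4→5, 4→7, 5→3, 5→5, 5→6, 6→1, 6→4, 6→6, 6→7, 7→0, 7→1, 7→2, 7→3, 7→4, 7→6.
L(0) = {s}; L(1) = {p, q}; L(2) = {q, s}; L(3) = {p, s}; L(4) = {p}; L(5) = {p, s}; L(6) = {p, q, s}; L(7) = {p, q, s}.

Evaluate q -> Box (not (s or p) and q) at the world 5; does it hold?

At 5: q is false, Box (not (s or p) and q) is false, so q -> Box (not (s or p) and q) is true.
  At 5: Box (not (s or p) and q) requires not (s or p) and q at every successor {3, 5, 6}.
    not (s or p) and q fails at 3, so Box (not (s or p) and q) is false at 5.

Yes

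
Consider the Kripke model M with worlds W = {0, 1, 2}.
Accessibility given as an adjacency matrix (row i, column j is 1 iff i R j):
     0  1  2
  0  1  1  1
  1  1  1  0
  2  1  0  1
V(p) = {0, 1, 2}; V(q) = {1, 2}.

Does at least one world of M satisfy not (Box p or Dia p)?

Let φ = not (Box p or Dia p). Evaluate φ at each world:
  0 (successors {0, 1, 2}): φ is false.
  1 (successors {0, 1}): φ is false.
  2 (successors {0, 2}): φ is false.
For instance, at 2:
  At 2: Box p or Dia p is true, so not (Box p or Dia p) is false.
    At 2: Box p is true, Dia p is true, so Box p or Dia p is true.
      At 2: Box p requires p at every successor {0, 2}.
        At 0: p is true.
        At 2: p is true.
      So Box p is true at 2.
      At 2: Dia p requires p at some successor in {0, 2}.
        p holds at 0, so Dia p is true at 2.

No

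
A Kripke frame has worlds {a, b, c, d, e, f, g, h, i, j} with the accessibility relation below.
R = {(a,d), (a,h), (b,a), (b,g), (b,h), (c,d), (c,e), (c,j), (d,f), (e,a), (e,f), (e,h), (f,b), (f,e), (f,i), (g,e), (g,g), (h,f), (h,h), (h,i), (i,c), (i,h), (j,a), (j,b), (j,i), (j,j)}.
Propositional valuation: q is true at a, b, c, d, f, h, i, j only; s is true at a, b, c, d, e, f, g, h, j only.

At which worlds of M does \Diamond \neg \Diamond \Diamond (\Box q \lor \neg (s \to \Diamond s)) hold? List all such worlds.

none

Let φ = \Diamond \neg \Diamond \Diamond (\Box q \lor \neg (s \to \Diamond s)). Evaluate φ at each world:
  a (successors {d, h}): φ is false.
  b (successors {a, g, h}): φ is false.
  c (successors {d, e, j}): φ is false.
  d (successors {f}): φ is false.
  e (successors {a, f, h}): φ is false.
  f (successors {b, e, i}): φ is false.
  g (successors {e, g}): φ is false.
  h (successors {f, h, i}): φ is false.
  i (successors {c, h}): φ is false.
  j (successors {a, b, i, j}): φ is false.
For instance, at a:
  At a: \Diamond \neg \Diamond \Diamond (\Box q \lor \neg (s \to \Diamond s)) requires \neg \Diamond \Diamond (\Box q \lor \neg (s \to \Diamond s)) at some successor in {d, h}.
    At d: \neg \Diamond \Diamond (\Box q \lor \neg (s \to \Diamond s)) is false.
    At h: \neg \Diamond \Diamond (\Box q \lor \neg (s \to \Diamond s)) is false.
  So \Diamond \neg \Diamond \Diamond (\Box q \lor \neg (s \to \Diamond s)) is false at a.
Satisfying worlds: none.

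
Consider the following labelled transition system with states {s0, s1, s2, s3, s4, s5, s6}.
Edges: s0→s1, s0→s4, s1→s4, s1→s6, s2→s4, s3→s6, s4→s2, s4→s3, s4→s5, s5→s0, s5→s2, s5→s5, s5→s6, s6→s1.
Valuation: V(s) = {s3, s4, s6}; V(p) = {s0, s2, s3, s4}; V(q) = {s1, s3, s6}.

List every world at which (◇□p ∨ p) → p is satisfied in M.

s0, s1, s2, s3, s4, s6

Let φ = (◇□p ∨ p) → p. Evaluate φ at each world:
  s0 (successors {s1, s4}): φ is true.
  s1 (successors {s4, s6}): φ is true.
  s2 (successors {s4}): φ is true.
  s3 (successors {s6}): φ is true.
  s4 (successors {s2, s3, s5}): φ is true.
  s5 (successors {s0, s2, s5, s6}): φ is false.
  s6 (successors {s1}): φ is true.
For instance, at s0:
  At s0: ◇□p ∨ p is true, p is true, so (◇□p ∨ p) → p is true.
    At s0: ◇□p is false, p is true, so ◇□p ∨ p is true.
      At s0: ◇□p requires □p at some successor in {s1, s4}.
        At s1: □p is false.
        At s4: □p is false.
      So ◇□p is false at s0.
Satisfying worlds: {s0, s1, s2, s3, s4, s6}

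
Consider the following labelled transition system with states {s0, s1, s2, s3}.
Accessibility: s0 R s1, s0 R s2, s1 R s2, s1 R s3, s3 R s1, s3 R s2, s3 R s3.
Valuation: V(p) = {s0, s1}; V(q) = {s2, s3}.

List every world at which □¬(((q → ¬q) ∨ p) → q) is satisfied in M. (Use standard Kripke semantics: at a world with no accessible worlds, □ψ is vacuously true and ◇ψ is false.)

s2

Let φ = □¬(((q → ¬q) ∨ p) → q). Evaluate φ at each world:
  s0 (successors {s1, s2}): φ is false.
  s1 (successors {s2, s3}): φ is false.
  s2 (successors ∅): φ is true.
  s3 (successors {s1, s2, s3}): φ is false.
For instance, at s3:
  At s3: □¬(((q → ¬q) ∨ p) → q) requires ¬(((q → ¬q) ∨ p) → q) at every successor {s1, s2, s3}.
    ¬(((q → ¬q) ∨ p) → q) fails at s2, so □¬(((q → ¬q) ∨ p) → q) is false at s3.
Satisfying worlds: {s2}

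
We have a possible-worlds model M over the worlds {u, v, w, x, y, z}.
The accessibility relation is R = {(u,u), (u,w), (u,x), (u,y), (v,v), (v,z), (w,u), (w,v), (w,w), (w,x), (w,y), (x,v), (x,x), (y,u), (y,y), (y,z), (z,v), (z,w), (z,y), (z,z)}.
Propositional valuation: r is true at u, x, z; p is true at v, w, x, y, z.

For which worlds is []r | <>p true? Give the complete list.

u, v, w, x, y, z

Recall that []ψ holds at a world iff ψ holds at every accessible world, and <>ψ holds iff ψ holds at some accessible world.
Let φ = []r | <>p. Evaluate φ at each world:
  u (successors {u, w, x, y}): φ is true.
  v (successors {v, z}): φ is true.
  w (successors {u, v, w, x, y}): φ is true.
  x (successors {v, x}): φ is true.
  y (successors {u, y, z}): φ is true.
  z (successors {v, w, y, z}): φ is true.
For instance, at v:
  At v: []r is false, <>p is true, so []r | <>p is true.
    At v: []r requires r at every successor {v, z}.
      r fails at v, so []r is false at v.
    At v: <>p requires p at some successor in {v, z}.
      p holds at v, so <>p is true at v.
Satisfying worlds: {u, v, w, x, y, z}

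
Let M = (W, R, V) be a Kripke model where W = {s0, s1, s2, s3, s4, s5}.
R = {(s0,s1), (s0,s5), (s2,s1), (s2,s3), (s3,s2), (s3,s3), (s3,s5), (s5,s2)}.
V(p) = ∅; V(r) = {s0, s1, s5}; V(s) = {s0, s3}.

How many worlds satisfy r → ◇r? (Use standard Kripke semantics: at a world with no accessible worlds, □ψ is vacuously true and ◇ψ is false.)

Recall that ◇ψ holds at a world iff ψ holds at some accessible world.
Let φ = r → ◇r. Evaluate φ at each world:
  s0 (successors {s1, s5}): φ is true.
  s1 (successors ∅): φ is false.
  s2 (successors {s1, s3}): φ is true.
  s3 (successors {s2, s3, s5}): φ is true.
  s4 (successors ∅): φ is true.
  s5 (successors {s2}): φ is false.
For instance, at s3:
  At s3: r is false, ◇r is true, so r → ◇r is true.
    At s3: ◇r requires r at some successor in {s2, s3, s5}.
      r holds at s5, so ◇r is true at s3.
Satisfying worlds: {s0, s2, s3, s4}

4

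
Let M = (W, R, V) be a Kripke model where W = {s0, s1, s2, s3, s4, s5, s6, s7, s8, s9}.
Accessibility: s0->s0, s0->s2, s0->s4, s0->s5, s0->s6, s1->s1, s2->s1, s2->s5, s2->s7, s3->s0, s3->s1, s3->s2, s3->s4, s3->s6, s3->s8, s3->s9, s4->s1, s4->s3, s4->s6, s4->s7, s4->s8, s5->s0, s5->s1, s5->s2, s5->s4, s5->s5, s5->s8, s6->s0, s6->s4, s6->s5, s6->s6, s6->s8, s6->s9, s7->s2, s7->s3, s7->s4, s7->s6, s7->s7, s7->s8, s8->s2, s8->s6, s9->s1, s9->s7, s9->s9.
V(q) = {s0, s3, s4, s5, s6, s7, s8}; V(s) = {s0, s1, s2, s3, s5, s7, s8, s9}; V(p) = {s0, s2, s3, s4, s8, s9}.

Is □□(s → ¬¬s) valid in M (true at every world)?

Yes

Let φ = □□(s → ¬¬s). Evaluate φ at each world:
  s0 (successors {s0, s2, s4, s5, s6}): φ is true.
  s1 (successors {s1}): φ is true.
  s2 (successors {s1, s5, s7}): φ is true.
  s3 (successors {s0, s1, s2, s4, s6, s8, s9}): φ is true.
  s4 (successors {s1, s3, s6, s7, s8}): φ is true.
  s5 (successors {s0, s1, s2, s4, s5, s8}): φ is true.
  s6 (successors {s0, s4, s5, s6, s8, s9}): φ is true.
  s7 (successors {s2, s3, s4, s6, s7, s8}): φ is true.
  s8 (successors {s2, s6}): φ is true.
  s9 (successors {s1, s7, s9}): φ is true.
For instance, at s9:
  At s9: □□(s → ¬¬s) requires □(s → ¬¬s) at every successor {s1, s7, s9}.
      At s1: □(s → ¬¬s) requires s → ¬¬s at every successor {s1}.
        At s1: s → ¬¬s is true.
      So □(s → ¬¬s) is true at s1.
      At s7: □(s → ¬¬s) requires s → ¬¬s at every successor {s2, s3, s4, s6, s7, s8}.
        At s2: s → ¬¬s is true.
        At s3: s → ¬¬s is true.
        At s4: s → ¬¬s is true.
        At s6: s → ¬¬s is true.
        At s7: s → ¬¬s is true.
        At s8: s → ¬¬s is true.
      So □(s → ¬¬s) is true at s7.
      At s9: □(s → ¬¬s) requires s → ¬¬s at every successor {s1, s7, s9}.
        At s1: s → ¬¬s is true.
        At s7: s → ¬¬s is true.
        At s9: s → ¬¬s is true.
      So □(s → ¬¬s) is true at s9.
  So □□(s → ¬¬s) is true at s9.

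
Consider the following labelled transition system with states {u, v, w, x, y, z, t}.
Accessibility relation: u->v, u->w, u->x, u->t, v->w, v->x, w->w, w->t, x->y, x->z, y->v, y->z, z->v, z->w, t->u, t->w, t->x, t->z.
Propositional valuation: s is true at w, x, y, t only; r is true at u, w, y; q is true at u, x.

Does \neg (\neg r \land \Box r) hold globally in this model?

Recall that \Box ψ holds at a world iff ψ holds at every accessible world, and \Diamond ψ holds iff ψ holds at some accessible world.
Let φ = \neg (\neg r \land \Box r). Evaluate φ at each world:
  u (successors {v, w, x, t}): φ is true.
  v (successors {w, x}): φ is true.
  w (successors {w, t}): φ is true.
  x (successors {y, z}): φ is true.
  y (successors {v, z}): φ is true.
  z (successors {v, w}): φ is true.
  t (successors {u, w, x, z}): φ is true.
For instance, at v:
  At v: \neg r \land \Box r is false, so \neg (\neg r \land \Box r) is true.
    At v: \neg r is true, \Box r is false, so \neg r \land \Box r is false.
      At v: \Box r requires r at every successor {w, x}.
        r fails at x, so \Box r is false at v.

Yes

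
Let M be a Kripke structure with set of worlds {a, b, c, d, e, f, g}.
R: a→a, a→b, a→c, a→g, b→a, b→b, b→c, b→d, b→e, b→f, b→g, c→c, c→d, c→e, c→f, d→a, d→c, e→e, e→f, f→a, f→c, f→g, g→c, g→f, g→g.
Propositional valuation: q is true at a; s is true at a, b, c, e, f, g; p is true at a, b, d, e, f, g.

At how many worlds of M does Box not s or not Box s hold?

2

Recall that Box ψ holds at a world iff ψ holds at every accessible world, and Dia ψ holds iff ψ holds at some accessible world.
Let φ = Box not s or not Box s. Evaluate φ at each world:
  a (successors {a, b, c, g}): φ is false.
  b (successors {a, b, c, d, e, f, g}): φ is true.
  c (successors {c, d, e, f}): φ is true.
  d (successors {a, c}): φ is false.
  e (successors {e, f}): φ is false.
  f (successors {a, c, g}): φ is false.
  g (successors {c, f, g}): φ is false.
For instance, at e:
  At e: Box not s is false, not Box s is false, so Box not s or not Box s is false.
    At e: Box not s requires not s at every successor {e, f}.
      not s fails at e, so Box not s is false at e.
    At e: Box s is true, so not Box s is false.
      At e: Box s requires s at every successor {e, f}.
        At e: s is true.
        At f: s is true.
      So Box s is true at e.
Satisfying worlds: {b, c}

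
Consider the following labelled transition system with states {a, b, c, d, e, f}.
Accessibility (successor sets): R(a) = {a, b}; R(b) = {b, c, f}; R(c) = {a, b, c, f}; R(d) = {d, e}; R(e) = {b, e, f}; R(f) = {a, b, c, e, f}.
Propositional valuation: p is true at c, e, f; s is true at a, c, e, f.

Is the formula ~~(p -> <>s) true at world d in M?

Yes

Recall that <>ψ holds at a world iff ψ holds at some accessible world.
At d: ~(p -> <>s) is false, so ~~(p -> <>s) is true.
  At d: p -> <>s is true, so ~(p -> <>s) is false.
    At d: p is false, <>s is true, so p -> <>s is true.
      At d: <>s requires s at some successor in {d, e}.
        s holds at e, so <>s is true at d.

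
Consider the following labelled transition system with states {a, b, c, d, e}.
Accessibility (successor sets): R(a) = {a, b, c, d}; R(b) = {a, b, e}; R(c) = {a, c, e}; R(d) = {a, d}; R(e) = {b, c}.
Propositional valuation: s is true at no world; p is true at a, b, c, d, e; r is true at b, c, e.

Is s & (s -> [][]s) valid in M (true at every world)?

Let φ = s & (s -> [][]s). Evaluate φ at each world:
  a (successors {a, b, c, d}): φ is false.
  b (successors {a, b, e}): φ is false.
  c (successors {a, c, e}): φ is false.
  d (successors {a, d}): φ is false.
  e (successors {b, c}): φ is false.
Detail at a (counterexample):
  At a: s is false, s -> [][]s is true, so s & (s -> [][]s) is false.
    At a: s is false, [][]s is false, so s -> [][]s is true.
      At a: [][]s requires []s at every successor {a, b, c, d}.
        []s fails at a, so [][]s is false at a.

No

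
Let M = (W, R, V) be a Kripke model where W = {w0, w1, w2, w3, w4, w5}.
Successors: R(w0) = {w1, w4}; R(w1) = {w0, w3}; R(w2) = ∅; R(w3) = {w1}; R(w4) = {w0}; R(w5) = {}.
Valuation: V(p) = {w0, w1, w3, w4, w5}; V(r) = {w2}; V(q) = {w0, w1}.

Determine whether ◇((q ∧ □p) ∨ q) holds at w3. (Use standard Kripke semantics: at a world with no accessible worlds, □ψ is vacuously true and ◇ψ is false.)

Yes

Recall that □ψ holds at a world iff ψ holds at every accessible world, and ◇ψ holds iff ψ holds at some accessible world.
At w3: ◇((q ∧ □p) ∨ q) requires (q ∧ □p) ∨ q at some successor in {w1}.
  (q ∧ □p) ∨ q holds at w1, so ◇((q ∧ □p) ∨ q) is true at w3.
    At w1: q ∧ □p is true, q is true, so (q ∧ □p) ∨ q is true.
      At w1: q is true, □p is true, so q ∧ □p is true.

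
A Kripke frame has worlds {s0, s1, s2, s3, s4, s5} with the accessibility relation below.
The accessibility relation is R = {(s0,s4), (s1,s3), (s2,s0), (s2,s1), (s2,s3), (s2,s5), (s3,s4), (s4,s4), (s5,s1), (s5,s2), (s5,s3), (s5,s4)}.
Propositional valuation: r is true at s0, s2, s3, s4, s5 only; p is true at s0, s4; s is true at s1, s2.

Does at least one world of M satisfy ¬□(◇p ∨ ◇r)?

No

Let φ = ¬□(◇p ∨ ◇r). Evaluate φ at each world:
  s0 (successors {s4}): φ is false.
  s1 (successors {s3}): φ is false.
  s2 (successors {s0, s1, s3, s5}): φ is false.
  s3 (successors {s4}): φ is false.
  s4 (successors {s4}): φ is false.
  s5 (successors {s1, s2, s3, s4}): φ is false.
For instance, at s4:
  At s4: □(◇p ∨ ◇r) is true, so ¬□(◇p ∨ ◇r) is false.
    At s4: □(◇p ∨ ◇r) requires ◇p ∨ ◇r at every successor {s4}.
      At s4: ◇p ∨ ◇r is true.
    So □(◇p ∨ ◇r) is true at s4.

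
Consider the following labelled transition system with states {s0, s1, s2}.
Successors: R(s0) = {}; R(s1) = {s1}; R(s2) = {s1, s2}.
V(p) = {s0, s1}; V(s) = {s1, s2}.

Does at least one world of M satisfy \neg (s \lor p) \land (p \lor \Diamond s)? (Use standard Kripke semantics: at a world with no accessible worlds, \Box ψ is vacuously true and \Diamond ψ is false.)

No

Let φ = \neg (s \lor p) \land (p \lor \Diamond s). Evaluate φ at each world:
  s0 (successors ∅): φ is false.
  s1 (successors {s1}): φ is false.
  s2 (successors {s1, s2}): φ is false.
For instance, at s1:
  At s1: \neg (s \lor p) is false, p \lor \Diamond s is true, so \neg (s \lor p) \land (p \lor \Diamond s) is false.
    At s1: p is true, \Diamond s is true, so p \lor \Diamond s is true.
      At s1: \Diamond s requires s at some successor in {s1}.
        s holds at s1, so \Diamond s is true at s1.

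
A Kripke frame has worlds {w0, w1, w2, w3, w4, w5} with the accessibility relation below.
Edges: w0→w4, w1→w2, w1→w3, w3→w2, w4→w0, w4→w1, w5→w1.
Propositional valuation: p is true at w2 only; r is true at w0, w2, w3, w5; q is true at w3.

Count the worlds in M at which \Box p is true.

Let φ = \Box p. Evaluate φ at each world:
  w0 (successors {w4}): φ is false.
  w1 (successors {w2, w3}): φ is false.
  w2 (successors ∅): φ is true.
  w3 (successors {w2}): φ is true.
  w4 (successors {w0, w1}): φ is false.
  w5 (successors {w1}): φ is false.
For instance, at w3:
  At w3: \Box p requires p at every successor {w2}.
    At w2: p is true.
  So \Box p is true at w3.
Satisfying worlds: {w2, w3}

2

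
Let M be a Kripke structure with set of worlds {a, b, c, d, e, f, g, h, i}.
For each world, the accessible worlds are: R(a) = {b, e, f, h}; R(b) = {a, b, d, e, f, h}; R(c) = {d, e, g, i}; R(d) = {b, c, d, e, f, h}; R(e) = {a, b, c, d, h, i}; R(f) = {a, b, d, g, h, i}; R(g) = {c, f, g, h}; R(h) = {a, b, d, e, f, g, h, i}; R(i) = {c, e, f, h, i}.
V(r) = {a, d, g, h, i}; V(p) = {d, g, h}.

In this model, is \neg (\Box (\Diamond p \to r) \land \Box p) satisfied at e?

At e: \Box (\Diamond p \to r) \land \Box p is false, so \neg (\Box (\Diamond p \to r) \land \Box p) is true.
  At e: \Box (\Diamond p \to r) is false, \Box p is false, so \Box (\Diamond p \to r) \land \Box p is false.
    At e: \Box (\Diamond p \to r) requires \Diamond p \to r at every successor {a, b, c, d, h, i}.
      \Diamond p \to r fails at b, so \Box (\Diamond p \to r) is false at e.
    At e: \Box p requires p at every successor {a, b, c, d, h, i}.
      p fails at a, so \Box p is false at e.

Yes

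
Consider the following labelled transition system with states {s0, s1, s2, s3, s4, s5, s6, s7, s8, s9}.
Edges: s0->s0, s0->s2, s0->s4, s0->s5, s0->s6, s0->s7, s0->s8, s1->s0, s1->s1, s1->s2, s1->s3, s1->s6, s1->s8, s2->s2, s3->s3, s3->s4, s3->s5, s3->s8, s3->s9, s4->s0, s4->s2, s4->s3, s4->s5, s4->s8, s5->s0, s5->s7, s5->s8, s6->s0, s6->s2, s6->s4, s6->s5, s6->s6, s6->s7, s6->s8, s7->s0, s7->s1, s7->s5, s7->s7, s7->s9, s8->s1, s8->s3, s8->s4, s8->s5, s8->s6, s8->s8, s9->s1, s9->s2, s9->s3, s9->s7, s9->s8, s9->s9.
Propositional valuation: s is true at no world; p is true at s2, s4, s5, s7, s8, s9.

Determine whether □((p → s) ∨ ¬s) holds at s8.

At s8: □((p → s) ∨ ¬s) requires (p → s) ∨ ¬s at every successor {s1, s3, s4, s5, s6, s8}.
  At s1: (p → s) ∨ ¬s is true.
  At s3: (p → s) ∨ ¬s is true.
  At s4: (p → s) ∨ ¬s is true.
  At s5: (p → s) ∨ ¬s is true.
  At s6: (p → s) ∨ ¬s is true.
  At s8: (p → s) ∨ ¬s is true.
So □((p → s) ∨ ¬s) is true at s8.

Yes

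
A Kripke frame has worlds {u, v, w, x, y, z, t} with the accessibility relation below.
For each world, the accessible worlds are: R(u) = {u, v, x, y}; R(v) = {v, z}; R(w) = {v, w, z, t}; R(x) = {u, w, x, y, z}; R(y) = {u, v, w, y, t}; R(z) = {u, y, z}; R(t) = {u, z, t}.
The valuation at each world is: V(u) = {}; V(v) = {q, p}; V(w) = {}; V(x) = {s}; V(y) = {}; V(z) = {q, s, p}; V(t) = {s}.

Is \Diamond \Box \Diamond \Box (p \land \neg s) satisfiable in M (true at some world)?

Let φ = \Diamond \Box \Diamond \Box (p \land \neg s). Evaluate φ at each world:
  u (successors {u, v, x, y}): φ is false.
  v (successors {v, z}): φ is false.
  w (successors {v, w, z, t}): φ is false.
  x (successors {u, w, x, y, z}): φ is false.
  y (successors {u, v, w, y, t}): φ is false.
  z (successors {u, y, z}): φ is false.
  t (successors {u, z, t}): φ is false.
For instance, at x:
  At x: \Diamond \Box \Diamond \Box (p \land \neg s) requires \Box \Diamond \Box (p \land \neg s) at some successor in {u, w, x, y, z}.
    At u: \Box \Diamond \Box (p \land \neg s) is false.
    At w: \Box \Diamond \Box (p \land \neg s) is false.
    At x: \Box \Diamond \Box (p \land \neg s) is false.
    At y: \Box \Diamond \Box (p \land \neg s) is false.
    At z: \Box \Diamond \Box (p \land \neg s) is false.
  So \Diamond \Box \Diamond \Box (p \land \neg s) is false at x.

No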